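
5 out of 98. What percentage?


Percentage = (part / whole) × 100
= (5 / 98) × 100
≈ 5.10%

5.10%


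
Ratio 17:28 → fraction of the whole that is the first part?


Total parts = 17 + 28 = 45
First part: 17/45 = 17/45
= 17/45

17/45


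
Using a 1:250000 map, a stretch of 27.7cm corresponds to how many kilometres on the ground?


Real distance = map distance × scale
= 27.7cm × 250000
= 6925000 cm = 69250.0 m
= 69.250 km

69.250 km


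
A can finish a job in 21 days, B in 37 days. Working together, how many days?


Rate of A = 1/21 per day
Rate of B = 1/37 per day
Combined rate = 1/21 + 1/37 = 58/777 ≈ 0.0746 per day
Days = 1 / combined rate = 777/58
≈ 13.40 days

13.40 days


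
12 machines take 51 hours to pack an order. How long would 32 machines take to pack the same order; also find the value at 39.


Inverse proportion: x × y = constant
k = 12 × 51 = 612
At x=32: k/32 = 19.13
At x=39: k/39 = 15.69
= 19.13 and 15.69

19.13 and 15.69


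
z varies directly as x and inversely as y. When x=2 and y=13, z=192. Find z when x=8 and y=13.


z = k·x/y
Solve for k using the known point: k = z·y/x = 192×13/2 = 2496/2 = 1248.0000
Now evaluate at x=8, y=13:
z = k × 8 / 13 = (2496 × 8) / (2 × 13) = 19968/26
= 768.0000

768.0000


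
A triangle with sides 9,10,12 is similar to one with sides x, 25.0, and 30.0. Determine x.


Scale factor = 25.0/10 = 2.5
Missing side = 9 × 2.5
= 22.5

22.5


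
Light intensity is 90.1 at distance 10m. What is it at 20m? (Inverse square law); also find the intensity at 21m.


I₁d₁² = I₂d₂²
I at 20m = 90.1 × (10/20)² = 90.1 × 100/400 = 9010/400 = 22.5250
I at 21m = 90.1 × (10/21)² = 90.1 × 100/441 = 9010/441 ≈ 20.4308
= 22.5250 and 20.4308

22.5250 and 20.4308


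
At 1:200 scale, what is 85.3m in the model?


Model size = real / scale
= 85.3 / 200
= 0.4265 m

0.4265 m


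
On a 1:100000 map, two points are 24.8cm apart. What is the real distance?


Real distance = map distance × scale
= 24.8cm × 100000
= 2480000 cm = 24800.0 m
= 24.800 km

24.800 km


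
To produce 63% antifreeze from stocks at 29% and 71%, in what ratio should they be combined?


Let x parts of 29% mix with y parts of 71%.
29x + 71y = 63(x + y)
29x + 71y = 63x + 63y
x(29 - 63) = y(63 - 71)
x/y = (71 - 63)/(63 - 29) = 8/34
Simplify: 4:17
= 4:17

4:17


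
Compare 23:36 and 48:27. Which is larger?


23/36 = 0.6389
48/27 = 1.7778
0.6389 < 1.7778, so 23:36 is less
= 48:27

48:27


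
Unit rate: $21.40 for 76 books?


Unit rate = total / quantity
= 21.40 / 76
= $0.28 per unit

$0.28 per unit


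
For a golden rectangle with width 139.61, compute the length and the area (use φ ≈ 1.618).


φ = (1 + √5) / 2 ≈ 1.618
Length = width × φ = 139.61 × 1.618 = 225.88898
≈ 225.89
Area = width × length = 139.61 × 225.88898 = 31536.3604978 ≈ 31536.36
= Length: 225.89, Area: 31536.36

Length: 225.89, Area: 31536.36


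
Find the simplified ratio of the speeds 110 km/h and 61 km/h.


Ratio = 110:61
GCD = 1
Simplified = 110:61
Time ratio (same distance) = 61:110
Speed ratio = 110:61

110:61


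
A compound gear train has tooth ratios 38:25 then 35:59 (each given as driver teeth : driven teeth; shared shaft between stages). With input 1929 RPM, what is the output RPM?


Stage 1: RPM_B = RPM_A × t_A/t_B = 1929 × 38/25 = 73302/25 = 2932.08
B and C share a shaft → RPM_C = RPM_B
Stage 2: RPM_D = RPM_C × t_C/t_D = RPM_A × (t_A×t_C)/(t_B×t_D)
Overall ratio = (38×35)/(25×59) = 1330/1475
RPM_D = 1929 × 1330/1475 = 2565570/1475
≈ 1739.37 RPM

1739.37 RPM


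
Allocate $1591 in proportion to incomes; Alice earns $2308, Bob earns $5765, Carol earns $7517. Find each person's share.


Total income = 2308 + 5765 + 7517 = $15590
Alice: $1591 × 2308/15590 = $235.54
Bob: $1591 × 5765/15590 = $588.33
Carol: $1591 × 7517/15590 = $767.13
= Alice: $235.54, Bob: $588.33, Carol: $767.13

Alice: $235.54, Bob: $588.33, Carol: $767.13


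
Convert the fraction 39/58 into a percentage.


Percentage = (part / whole) × 100
= (39 / 58) × 100
≈ 67.24%

67.24%


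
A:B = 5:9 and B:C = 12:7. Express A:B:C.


Match B: multiply A:B by 12 → 60:108
Multiply B:C by 9 → 108:63
Combined: 60:108:63
GCD = 3
= 20:36:21

20:36:21


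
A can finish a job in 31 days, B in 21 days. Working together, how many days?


Rate of A = 1/31 per day
Rate of B = 1/21 per day
Combined rate = 1/31 + 1/21 = 52/651 ≈ 0.0799 per day
Days = 1 / combined rate = 651/52
≈ 12.52 days

12.52 days


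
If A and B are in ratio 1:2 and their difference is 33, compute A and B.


Let A = 1k, B = 2k.
2k - 1k = 33
1k = 33 → k = 33/1 = 33
A = 1×33 = 33, B = 2×33 = 66
= A = 33, B = 66

A = 33, B = 66


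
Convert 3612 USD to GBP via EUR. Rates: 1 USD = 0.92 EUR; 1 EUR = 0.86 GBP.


Step 1: 3612 USD × 0.92 = 3323.04 EUR
Step 2: 3323.04 EUR × 0.86 = 2857.81 GBP
Implied rate USD→GBP = 0.92 × 0.86 = 0.7912
= 2857.81 GBP

2857.81 GBP


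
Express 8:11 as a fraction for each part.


Total parts = 8 + 11 = 19
First part: 8/19 = 8/19
Second part: 11/19 = 11/19
= 8/19 and 11/19

8/19 and 11/19


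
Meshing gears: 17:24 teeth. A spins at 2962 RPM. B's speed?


Gear ratio = 17:24 = 17:24
RPM_B = RPM_A × (teeth_A / teeth_B)
= 2962 × (17/24)
= 2098.1 RPM

2098.1 RPM


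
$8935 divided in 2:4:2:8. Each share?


Total parts = 2 + 4 + 2 + 8 = 16
Part 1: 8935 × 2/16 = 1116.88
Part 2: 8935 × 4/16 = 2233.75
Part 3: 8935 × 2/16 = 1116.88
Part 4: 8935 × 8/16 = 4467.50
= Part 1: $1116.88, Part 2: $2233.75, Part 3: $1116.88, Part 4: $4467.50

Part 1: $1116.88, Part 2: $2233.75, Part 3: $1116.88, Part 4: $4467.50


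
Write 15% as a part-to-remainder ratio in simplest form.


15% means 15 parts out of 100; remainder = 85
Part : remainder = 15:85
GCD = 5
= 3:17

3:17


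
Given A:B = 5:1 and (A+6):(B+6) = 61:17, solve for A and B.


Let A = 5k, B = 1k.
(5k + 6) / (1k + 6) = 61/17
Cross-multiply: 17(5k + 6) = 61(1k + 6)
85k + 102 = 61k + 366
85k - 61k = 366 - 102
24k = 264
k = 264/24 = 11
A = 5×11 = 55, B = 1×11 = 11
= A = 55, B = 11

A = 55, B = 11


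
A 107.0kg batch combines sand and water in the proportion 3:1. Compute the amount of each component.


Total parts = 3 + 1 = 4
sand: 107.0 × 3/4 = 80.3kg
water: 107.0 × 1/4 = 26.8kg
= 80.3kg and 26.8kg

80.3kg and 26.8kg


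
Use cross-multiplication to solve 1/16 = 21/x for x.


Cross multiply: 1 × x = 16 × 21
1x = 336
x = 336 / 1
= 336.00

336.00


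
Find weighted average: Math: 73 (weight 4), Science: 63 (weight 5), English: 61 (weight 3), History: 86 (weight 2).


Numerator = 73×4 + 63×5 + 61×3 + 86×2
= 292 + 315 + 183 + 172
= 962
Total weight = 14
Weighted avg = 962/14
= 68.71

68.71


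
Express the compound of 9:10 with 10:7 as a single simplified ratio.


Compound ratio = (9×10) : (10×7)
= 90:70
GCD = 10
= 9:7

9:7


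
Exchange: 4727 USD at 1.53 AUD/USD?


Amount × rate = 4727 × 1.53
= 7232.31 AUD

7232.31 AUD


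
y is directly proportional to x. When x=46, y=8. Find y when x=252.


Direct proportion: y/x = constant
k = 8/46 ≈ 0.1739
y₂ = k × 252 = 8 × 252 / 46 = 2016/46
≈ 43.83

43.83


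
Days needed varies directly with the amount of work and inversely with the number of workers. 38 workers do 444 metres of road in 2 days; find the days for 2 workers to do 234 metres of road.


Days ∝ work / workers, so d₂ = d₁ × (m₁/m₂) × (w₂/w₁)
Workers factor (inverse): 38/2 = 19.0000
Work factor (direct): 234/444 ≈ 0.5270
d₂ = 2 × 38/2 × 234/444 = (2 × 38 × 234) / (2 × 444) = 17784/888
≈ 20.03 days

20.03 days


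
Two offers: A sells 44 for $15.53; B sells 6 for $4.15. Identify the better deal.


Deal A: $15.53/44 = $0.3530/unit
Deal B: $4.15/6 = $0.6917/unit
A is cheaper per unit
= Deal A

Deal A


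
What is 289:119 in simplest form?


GCD(289, 119) = 17
289/17 : 119/17
= 17:7

17:7


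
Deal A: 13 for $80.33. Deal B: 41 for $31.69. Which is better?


Deal A: $80.33/13 = $6.1792/unit
Deal B: $31.69/41 = $0.7729/unit
B is cheaper per unit
= Deal B

Deal B


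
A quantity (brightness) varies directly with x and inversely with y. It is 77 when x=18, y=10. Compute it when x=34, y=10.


z = k·x/y
Solve for k using the known point: k = z·y/x = 77×10/18 = 770/18 ≈ 42.7778
Now evaluate at x=34, y=10:
z = k × 34 / 10 = (770 × 34) / (18 × 10) = 26180/180
≈ 145.4444

145.4444


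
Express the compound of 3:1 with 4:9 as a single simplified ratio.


Compound ratio = (3×4) : (1×9)
= 12:9
GCD = 3
= 4:3

4:3


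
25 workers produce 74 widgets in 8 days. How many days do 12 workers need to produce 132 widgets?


Days ∝ work / workers, so d₂ = d₁ × (m₁/m₂) × (w₂/w₁)
Workers factor (inverse): 25/12 ≈ 2.0833
Work factor (direct): 132/74 ≈ 1.7838
d₂ = 8 × 25/12 × 132/74 = (8 × 25 × 132) / (12 × 74) = 26400/888
≈ 29.73 days

29.73 days


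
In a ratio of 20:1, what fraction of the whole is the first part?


Total parts = 20 + 1 = 21
First part: 20/21 = 20/21
= 20/21

20/21


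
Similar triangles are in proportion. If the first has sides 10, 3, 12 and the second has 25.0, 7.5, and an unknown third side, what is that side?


Scale factor = 25.0/10 = 2.5
Missing side = 12 × 2.5
= 30.0

30.0


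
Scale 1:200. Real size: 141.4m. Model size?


Model size = real / scale
= 141.4 / 200
= 0.7070 m

0.7070 m


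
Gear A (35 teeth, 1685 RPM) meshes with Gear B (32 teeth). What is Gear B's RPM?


Gear ratio = 35:32 = 35:32
RPM_B = RPM_A × (teeth_A / teeth_B)
= 1685 × (35/32)
= 1843.0 RPM

1843.0 RPM


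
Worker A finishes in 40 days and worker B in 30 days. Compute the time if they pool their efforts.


Rate of A = 1/40 per day
Rate of B = 1/30 per day
Combined rate = 1/40 + 1/30 = 70/1200 ≈ 0.0583 per day
Days = 1 / combined rate = 1200/70
≈ 17.14 days

17.14 days


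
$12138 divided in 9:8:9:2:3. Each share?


Total parts = 9 + 8 + 9 + 2 + 3 = 31
Part 1: 12138 × 9/31 = 3523.94
Part 2: 12138 × 8/31 = 3132.39
Part 3: 12138 × 9/31 = 3523.94
Part 4: 12138 × 2/31 = 783.10
Part 5: 12138 × 3/31 = 1174.65
= Part 1: $3523.94, Part 2: $3132.39, Part 3: $3523.94, Part 4: $783.10, Part 5: $1174.65

Part 1: $3523.94, Part 2: $3132.39, Part 3: $3523.94, Part 4: $783.10, Part 5: $1174.65


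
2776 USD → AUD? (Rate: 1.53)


Amount × rate = 2776 × 1.53
= 4247.28 AUD

4247.28 AUD


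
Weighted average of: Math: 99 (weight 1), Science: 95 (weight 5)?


Numerator = 99×1 + 95×5
= 99 + 475
= 574
Total weight = 6
Weighted avg = 574/6
= 95.67

95.67


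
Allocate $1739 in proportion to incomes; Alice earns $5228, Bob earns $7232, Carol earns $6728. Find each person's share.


Total income = 5228 + 7232 + 6728 = $19188
Alice: $1739 × 5228/19188 = $473.81
Bob: $1739 × 7232/19188 = $655.43
Carol: $1739 × 6728/19188 = $609.76
= Alice: $473.81, Bob: $655.43, Carol: $609.76

Alice: $473.81, Bob: $655.43, Carol: $609.76


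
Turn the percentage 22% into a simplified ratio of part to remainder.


22% means 22 parts out of 100; remainder = 78
Part : remainder = 22:78
GCD = 2
= 11:39

11:39


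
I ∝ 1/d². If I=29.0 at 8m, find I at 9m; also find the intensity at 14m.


I₁d₁² = I₂d₂²
I at 9m = 29.0 × (8/9)² = 29.0 × 64/81 = 1856/81 ≈ 22.9136
I at 14m = 29.0 × (8/14)² = 29.0 × 64/196 = 1856/196 ≈ 9.4694
= 22.9136 and 9.4694

22.9136 and 9.4694


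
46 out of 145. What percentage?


Percentage = (part / whole) × 100
= (46 / 145) × 100
≈ 31.72%

31.72%


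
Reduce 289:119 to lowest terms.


GCD(289, 119) = 17
289/17 : 119/17
= 17:7

17:7


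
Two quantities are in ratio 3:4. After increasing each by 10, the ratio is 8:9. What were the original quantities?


Let A = 3k, B = 4k.
(3k + 10) / (4k + 10) = 8/9
Cross-multiply: 9(3k + 10) = 8(4k + 10)
27k + 90 = 32k + 80
27k - 32k = 80 - 90
-5k = -10
k = -10/-5 = 2
A = 3×2 = 6, B = 4×2 = 8
= A = 6, B = 8

A = 6, B = 8


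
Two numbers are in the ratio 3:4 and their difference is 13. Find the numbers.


Let A = 3k, B = 4k.
4k - 3k = 13
1k = 13 → k = 13/1 = 13
A = 3×13 = 39, B = 4×13 = 52
= A = 39, B = 52

A = 39, B = 52


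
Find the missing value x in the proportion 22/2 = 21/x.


Cross multiply: 22 × x = 2 × 21
22x = 42
x = 42 / 22
= 1.91

1.91


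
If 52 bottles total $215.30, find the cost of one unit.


Unit rate = total / quantity
= 215.30 / 52
= $4.14 per unit

$4.14 per unit


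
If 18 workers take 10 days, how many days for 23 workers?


Inverse proportion: x × y = constant
k = 18 × 10 = 180
y₂ = k / 23 = 180 / 23
= 7.83

7.83


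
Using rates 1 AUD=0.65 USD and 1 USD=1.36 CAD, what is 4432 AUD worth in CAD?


Step 1: 4432 AUD × 0.65 = 2880.80 USD
Step 2: 2880.80 USD × 1.36 = 3917.89 CAD
Implied rate AUD→CAD = 0.65 × 1.36 = 0.8840
= 3917.89 CAD

3917.89 CAD


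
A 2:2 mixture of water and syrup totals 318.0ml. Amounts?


Total parts = 2 + 2 = 4
water: 318.0 × 2/4 = 159.0ml
syrup: 318.0 × 2/4 = 159.0ml
= 159.0ml and 159.0ml

159.0ml and 159.0ml


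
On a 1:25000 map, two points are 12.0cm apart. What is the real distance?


Real distance = map distance × scale
= 12.0cm × 25000
= 300000 cm = 3000.0 m
= 3.000 km

3.000 km


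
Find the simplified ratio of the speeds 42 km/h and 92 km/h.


Ratio = 42:92
GCD = 2
Simplified = 21:46
Time ratio (same distance) = 46:21
Speed ratio = 21:46

21:46


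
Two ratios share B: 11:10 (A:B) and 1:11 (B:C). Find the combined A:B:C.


Match B: multiply A:B by 1 → 11:10
Multiply B:C by 10 → 10:110
Combined: 11:10:110
GCD = 1
= 11:10:110

11:10:110


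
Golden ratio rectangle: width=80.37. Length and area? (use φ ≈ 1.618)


φ = (1 + √5) / 2 ≈ 1.618
Length = width × φ = 80.37 × 1.618 = 130.03866
≈ 130.04
Area = width × length = 80.37 × 130.03866 = 10451.2071042 ≈ 10451.21
= Length: 130.04, Area: 10451.21

Length: 130.04, Area: 10451.21


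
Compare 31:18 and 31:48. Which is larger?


31/18 = 1.7222
31/48 = 0.6458
1.7222 > 0.6458, so 31:18 is greater
= 31:18

31:18


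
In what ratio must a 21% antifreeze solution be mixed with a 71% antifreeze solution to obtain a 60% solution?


Let x parts of 21% mix with y parts of 71%.
21x + 71y = 60(x + y)
21x + 71y = 60x + 60y
x(21 - 60) = y(60 - 71)
x/y = (71 - 60)/(60 - 21) = 11/39
Simplify: 11:39
= 11:39

11:39


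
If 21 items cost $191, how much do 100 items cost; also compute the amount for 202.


Direct proportion: y/x = constant
k = 191/21 ≈ 9.0952
y at x=100: k × 100 = 191 × 100 / 21 = 19100/21 ≈ 909.52
y at x=202: k × 202 = 191 × 202 / 21 = 38582/21 ≈ 1837.24
= 909.52 and 1837.24

909.52 and 1837.24


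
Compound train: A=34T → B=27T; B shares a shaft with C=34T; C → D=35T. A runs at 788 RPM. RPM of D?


Stage 1: RPM_B = RPM_A × t_A/t_B = 788 × 34/27 = 26792/27 ≈ 992.30
B and C share a shaft → RPM_C = RPM_B
Stage 2: RPM_D = RPM_C × t_C/t_D = RPM_A × (t_A×t_C)/(t_B×t_D)
Overall ratio = (34×34)/(27×35) = 1156/945
RPM_D = 788 × 1156/945 = 910928/945
≈ 963.94 RPM

963.94 RPM


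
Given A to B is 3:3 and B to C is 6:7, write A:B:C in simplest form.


Match B: multiply A:B by 6 → 18:18
Multiply B:C by 3 → 18:21
Combined: 18:18:21
GCD = 3
= 6:6:7

6:6:7


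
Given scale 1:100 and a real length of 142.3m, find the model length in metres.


Model size = real / scale
= 142.3 / 100
= 1.4230 m

1.4230 m


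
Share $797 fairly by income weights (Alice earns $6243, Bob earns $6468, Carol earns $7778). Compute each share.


Total income = 6243 + 6468 + 7778 = $20489
Alice: $797 × 6243/20489 = $242.85
Bob: $797 × 6468/20489 = $251.60
Carol: $797 × 7778/20489 = $302.56
= Alice: $242.85, Bob: $251.60, Carol: $302.56

Alice: $242.85, Bob: $251.60, Carol: $302.56


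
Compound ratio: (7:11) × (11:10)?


Compound ratio = (7×11) : (11×10)
= 77:110
GCD = 11
= 7:10

7:10


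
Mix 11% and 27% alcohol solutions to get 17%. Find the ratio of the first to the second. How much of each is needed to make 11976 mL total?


Let x parts of 11% mix with y parts of 27%.
11x + 27y = 17(x + y)
11x + 27y = 17x + 17y
x(11 - 17) = y(17 - 27)
x/y = (27 - 17)/(17 - 11) = 10/6
Simplify: 5:3
Total parts = 8; one part = 11976/8 = 1497.00 mL
11% solution: 5×1497.00 = 7485.00 mL
27% solution: 3×1497.00 = 4491.00 mL
= ratio 5:3; 7485.00 mL and 4491.00 mL

ratio 5:3; 7485.00 mL and 4491.00 mL


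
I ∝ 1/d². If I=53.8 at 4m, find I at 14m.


I₁d₁² = I₂d₂²
I₂ = I₁ × (d₁/d₂)²
= 53.8 × (4/14)²
= 53.8 × 16/196
= 860.8/196
≈ 4.3918

4.3918


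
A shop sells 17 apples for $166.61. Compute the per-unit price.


Unit rate = total / quantity
= 166.61 / 17
= $9.80 per unit

$9.80 per unit


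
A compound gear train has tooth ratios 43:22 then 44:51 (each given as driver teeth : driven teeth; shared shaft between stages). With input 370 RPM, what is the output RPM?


Stage 1: RPM_B = RPM_A × t_A/t_B = 370 × 43/22 = 15910/22 ≈ 723.18
B and C share a shaft → RPM_C = RPM_B
Stage 2: RPM_D = RPM_C × t_C/t_D = RPM_A × (t_A×t_C)/(t_B×t_D)
Overall ratio = (43×44)/(22×51) = 1892/1122
RPM_D = 370 × 1892/1122 = 700040/1122
≈ 623.92 RPM

623.92 RPM


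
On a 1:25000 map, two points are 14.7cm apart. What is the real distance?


Real distance = map distance × scale
= 14.7cm × 25000
= 367500 cm = 3675.0 m
= 3.675 km

3.675 km


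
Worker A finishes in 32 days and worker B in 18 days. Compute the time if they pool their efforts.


Rate of A = 1/32 per day
Rate of B = 1/18 per day
Combined rate = 1/32 + 1/18 = 50/576 ≈ 0.0868 per day
Days = 1 / combined rate = 576/50
= 11.52 days

11.52 days


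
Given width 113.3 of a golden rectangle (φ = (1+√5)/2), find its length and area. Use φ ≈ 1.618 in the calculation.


φ = (1 + √5) / 2 ≈ 1.618
Length = width × φ = 113.3 × 1.618 = 183.3194
≈ 183.32
Area = width × length = 113.3 × 183.3194 = 20770.08802 ≈ 20770.09
= Length: 183.32, Area: 20770.09

Length: 183.32, Area: 20770.09


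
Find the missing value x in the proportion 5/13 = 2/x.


Cross multiply: 5 × x = 13 × 2
5x = 26
x = 26 / 5
= 5.20

5.20


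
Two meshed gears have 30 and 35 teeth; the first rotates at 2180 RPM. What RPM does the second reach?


Gear ratio = 30:35 = 6:7
RPM_B = RPM_A × (teeth_A / teeth_B)
= 2180 × (30/35)
= 1868.6 RPM

1868.6 RPM


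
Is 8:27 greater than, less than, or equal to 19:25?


8/27 = 0.2963
19/25 = 0.7600
0.2963 < 0.7600, so 8:27 is less
= less than

less than


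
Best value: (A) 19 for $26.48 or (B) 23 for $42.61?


Deal A: $26.48/19 = $1.3937/unit
Deal B: $42.61/23 = $1.8526/unit
A is cheaper per unit
= Deal A

Deal A


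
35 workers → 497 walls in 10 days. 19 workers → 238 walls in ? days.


Days ∝ work / workers, so d₂ = d₁ × (m₁/m₂) × (w₂/w₁)
Workers factor (inverse): 35/19 ≈ 1.8421
Work factor (direct): 238/497 ≈ 0.4789
d₂ = 10 × 35/19 × 238/497 = (10 × 35 × 238) / (19 × 497) = 83300/9443
≈ 8.82 days

8.82 days


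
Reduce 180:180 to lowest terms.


GCD(180, 180) = 180
180/180 : 180/180
= 1:1

1:1


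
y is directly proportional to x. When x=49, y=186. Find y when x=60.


Direct proportion: y/x = constant
k = 186/49 ≈ 3.7959
y₂ = k × 60 = 186 × 60 / 49 = 11160/49
≈ 227.76

227.76


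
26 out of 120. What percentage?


Percentage = (part / whole) × 100
= (26 / 120) × 100
≈ 21.67%

21.67%


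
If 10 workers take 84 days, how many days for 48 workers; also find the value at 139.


Inverse proportion: x × y = constant
k = 10 × 84 = 840
At x=48: k/48 = 17.50
At x=139: k/139 = 6.04
= 17.50 and 6.04

17.50 and 6.04


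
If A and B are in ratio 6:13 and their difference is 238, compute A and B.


Let A = 6k, B = 13k.
13k - 6k = 238
7k = 238 → k = 238/7 = 34
A = 6×34 = 204, B = 13×34 = 442
= A = 204, B = 442

A = 204, B = 442


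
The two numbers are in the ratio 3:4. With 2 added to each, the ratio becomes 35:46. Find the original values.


Let A = 3k, B = 4k.
(3k + 2) / (4k + 2) = 35/46
Cross-multiply: 46(3k + 2) = 35(4k + 2)
138k + 92 = 140k + 70
138k - 140k = 70 - 92
-2k = -22
k = -22/-2 = 11
A = 3×11 = 33, B = 4×11 = 44
= A = 33, B = 44

A = 33, B = 44


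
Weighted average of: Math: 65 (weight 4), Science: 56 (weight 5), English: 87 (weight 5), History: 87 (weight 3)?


Numerator = 65×4 + 56×5 + 87×5 + 87×3
= 260 + 280 + 435 + 261
= 1236
Total weight = 17
Weighted avg = 1236/17
= 72.71

72.71


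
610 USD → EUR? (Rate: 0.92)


Amount × rate = 610 × 0.92
= 561.20 EUR

561.20 EUR


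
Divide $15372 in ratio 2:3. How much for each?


Total parts = 2 + 3 = 5
Part 1: 15372 × 2/5 = 6148.80
Part 2: 15372 × 3/5 = 9223.20
= Part 1: $6148.80, Part 2: $9223.20

Part 1: $6148.80, Part 2: $9223.20


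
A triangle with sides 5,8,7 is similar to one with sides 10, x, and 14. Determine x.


Scale factor = 10/5 = 2
Missing side = 8 × 2
= 16.0

16.0


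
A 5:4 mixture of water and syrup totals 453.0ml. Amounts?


Total parts = 5 + 4 = 9
water: 453.0 × 5/9 = 251.7ml
syrup: 453.0 × 4/9 = 201.3ml
= 251.7ml and 201.3ml

251.7ml and 201.3ml


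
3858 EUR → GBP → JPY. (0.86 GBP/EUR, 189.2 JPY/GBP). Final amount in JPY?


Step 1: 3858 EUR × 0.86 = 3317.88 GBP
Step 2: 3317.88 GBP × 189.2 = 627742.90 JPY
Implied rate EUR→JPY = 0.86 × 189.2 = 162.7120
= 627742.90 JPY

627742.90 JPY


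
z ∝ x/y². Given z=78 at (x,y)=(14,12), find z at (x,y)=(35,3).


z = k·x/y²
Solve for k using the known point: k = z·y²/x = 78×144/14 = 11232/14 ≈ 802.2857
Now evaluate at x=35, y=3:
z = k × 35 / 9 = (11232 × 35) / (14 × 9) = 393120/126
= 3120.0000

3120.0000


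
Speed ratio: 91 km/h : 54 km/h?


Ratio = 91:54
GCD = 1
Simplified = 91:54
Time ratio (same distance) = 54:91
Speed ratio = 91:54

91:54


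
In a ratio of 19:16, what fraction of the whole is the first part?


Total parts = 19 + 16 = 35
First part: 19/35 = 19/35
= 19/35

19/35


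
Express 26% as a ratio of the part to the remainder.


26% means 26 parts out of 100; remainder = 74
Part : remainder = 26:74
GCD = 2
= 13:37

13:37


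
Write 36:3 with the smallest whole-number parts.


GCD(36, 3) = 3
36/3 : 3/3
= 12:1

12:1


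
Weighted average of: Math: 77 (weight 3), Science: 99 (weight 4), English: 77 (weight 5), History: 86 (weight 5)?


Numerator = 77×3 + 99×4 + 77×5 + 86×5
= 231 + 396 + 385 + 430
= 1442
Total weight = 17
Weighted avg = 1442/17
= 84.82

84.82


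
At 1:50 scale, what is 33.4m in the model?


Model size = real / scale
= 33.4 / 50
= 0.6680 m

0.6680 m


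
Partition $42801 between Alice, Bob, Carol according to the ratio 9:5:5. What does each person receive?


Total parts = 9 + 5 + 5 = 19
Alice: 42801 × 9/19 = 20274.16
Bob: 42801 × 5/19 = 11263.42
Carol: 42801 × 5/19 = 11263.42
= Alice: $20274.16, Bob: $11263.42, Carol: $11263.42

Alice: $20274.16, Bob: $11263.42, Carol: $11263.42


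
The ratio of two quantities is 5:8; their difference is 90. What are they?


Let A = 5k, B = 8k.
8k - 5k = 90
3k = 90 → k = 90/3 = 30
A = 5×30 = 150, B = 8×30 = 240
= A = 150, B = 240

A = 150, B = 240


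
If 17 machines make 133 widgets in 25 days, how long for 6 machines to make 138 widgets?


Days ∝ work / workers, so d₂ = d₁ × (m₁/m₂) × (w₂/w₁)
Workers factor (inverse): 17/6 ≈ 2.8333
Work factor (direct): 138/133 ≈ 1.0376
d₂ = 25 × 17/6 × 138/133 = (25 × 17 × 138) / (6 × 133) = 58650/798
≈ 73.50 days

73.50 days


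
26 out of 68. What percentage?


Percentage = (part / whole) × 100
= (26 / 68) × 100
≈ 38.24%

38.24%


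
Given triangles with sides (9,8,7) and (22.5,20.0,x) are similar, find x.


Scale factor = 22.5/9 = 2.5
Missing side = 7 × 2.5
= 17.5

17.5


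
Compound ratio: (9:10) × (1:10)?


Compound ratio = (9×1) : (10×10)
= 9:100
GCD = 1
= 9:100

9:100


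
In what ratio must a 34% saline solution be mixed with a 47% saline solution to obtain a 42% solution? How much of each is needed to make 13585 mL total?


Let x parts of 34% mix with y parts of 47%.
34x + 47y = 42(x + y)
34x + 47y = 42x + 42y
x(34 - 42) = y(42 - 47)
x/y = (47 - 42)/(42 - 34) = 5/8
Simplify: 5:8
Total parts = 13; one part = 13585/13 = 1045.00 mL
34% solution: 5×1045.00 = 5225.00 mL
47% solution: 8×1045.00 = 8360.00 mL
= ratio 5:8; 5225.00 mL and 8360.00 mL

ratio 5:8; 5225.00 mL and 8360.00 mL


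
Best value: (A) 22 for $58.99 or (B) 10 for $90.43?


Deal A: $58.99/22 = $2.6814/unit
Deal B: $90.43/10 = $9.0430/unit
A is cheaper per unit
= Deal A

Deal A


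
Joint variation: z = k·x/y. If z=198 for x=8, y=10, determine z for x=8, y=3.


z = k·x/y
Solve for k using the known point: k = z·y/x = 198×10/8 = 1980/8 = 247.5000
Now evaluate at x=8, y=3:
z = k × 8 / 3 = (1980 × 8) / (8 × 3) = 15840/24
= 660.0000

660.0000


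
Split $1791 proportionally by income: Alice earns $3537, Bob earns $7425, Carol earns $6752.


Total income = 3537 + 7425 + 6752 = $17714
Alice: $1791 × 3537/17714 = $357.61
Bob: $1791 × 7425/17714 = $750.72
Carol: $1791 × 6752/17714 = $682.67
= Alice: $357.61, Bob: $750.72, Carol: $682.67

Alice: $357.61, Bob: $750.72, Carol: $682.67


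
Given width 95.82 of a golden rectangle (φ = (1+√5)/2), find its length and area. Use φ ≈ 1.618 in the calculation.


φ = (1 + √5) / 2 ≈ 1.618
Length = width × φ = 95.82 × 1.618 = 155.03676
≈ 155.04
Area = width × length = 95.82 × 155.03676 = 14855.6223432 ≈ 14855.62
= Length: 155.04, Area: 14855.62

Length: 155.04, Area: 14855.62


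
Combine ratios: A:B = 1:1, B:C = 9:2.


Match B: multiply A:B by 9 → 9:9
Multiply B:C by 1 → 9:2
Combined: 9:9:2
GCD = 1
= 9:9:2

9:9:2


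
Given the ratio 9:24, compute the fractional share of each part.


Total parts = 9 + 24 = 33
First part: 9/33 = 3/11
Second part: 24/33 = 8/11
= 3/11 and 8/11

3/11 and 8/11


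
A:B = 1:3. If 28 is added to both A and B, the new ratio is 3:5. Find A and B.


Let A = 1k, B = 3k.
(1k + 28) / (3k + 28) = 3/5
Cross-multiply: 5(1k + 28) = 3(3k + 28)
5k + 140 = 9k + 84
5k - 9k = 84 - 140
-4k = -56
k = -56/-4 = 14
A = 1×14 = 14, B = 3×14 = 42
= A = 14, B = 42

A = 14, B = 42


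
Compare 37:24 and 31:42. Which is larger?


37/24 = 1.5417
31/42 = 0.7381
1.5417 > 0.7381, so 37:24 is greater
= 37:24

37:24


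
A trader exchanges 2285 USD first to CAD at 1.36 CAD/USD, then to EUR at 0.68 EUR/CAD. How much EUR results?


Step 1: 2285 USD × 1.36 = 3107.60 CAD
Step 2: 3107.60 CAD × 0.68 = 2113.17 EUR
Implied rate USD→EUR = 1.36 × 0.68 = 0.9248
= 2113.17 EUR

2113.17 EUR


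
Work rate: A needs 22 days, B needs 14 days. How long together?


Rate of A = 1/22 per day
Rate of B = 1/14 per day
Combined rate = 1/22 + 1/14 = 36/308 ≈ 0.1169 per day
Days = 1 / combined rate = 308/36
≈ 8.56 days

8.56 days


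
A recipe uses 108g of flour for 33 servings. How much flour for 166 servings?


Direct proportion: y/x = constant
k = 108/33 ≈ 3.2727
y₂ = k × 166 = 108 × 166 / 33 = 17928/33
≈ 543.27

543.27


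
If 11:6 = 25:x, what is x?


Cross multiply: 11 × x = 6 × 25
11x = 150
x = 150 / 11
= 13.64

13.64


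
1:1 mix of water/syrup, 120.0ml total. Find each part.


Total parts = 1 + 1 = 2
water: 120.0 × 1/2 = 60.0ml
syrup: 120.0 × 1/2 = 60.0ml
= 60.0ml and 60.0ml

60.0ml and 60.0ml


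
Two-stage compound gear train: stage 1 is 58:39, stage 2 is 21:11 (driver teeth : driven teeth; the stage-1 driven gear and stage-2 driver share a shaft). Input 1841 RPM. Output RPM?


Stage 1: RPM_B = RPM_A × t_A/t_B = 1841 × 58/39 = 106778/39 ≈ 2737.90
B and C share a shaft → RPM_C = RPM_B
Stage 2: RPM_D = RPM_C × t_C/t_D = RPM_A × (t_A×t_C)/(t_B×t_D)
Overall ratio = (58×21)/(39×11) = 1218/429
RPM_D = 1841 × 1218/429 = 2242338/429
≈ 5226.90 RPM

5226.90 RPM


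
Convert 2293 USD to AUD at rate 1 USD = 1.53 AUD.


Amount × rate = 2293 × 1.53
= 3508.29 AUD

3508.29 AUD


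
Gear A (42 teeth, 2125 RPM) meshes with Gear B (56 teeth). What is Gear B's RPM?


Gear ratio = 42:56 = 3:4
RPM_B = RPM_A × (teeth_A / teeth_B)
= 2125 × (42/56)
= 1593.8 RPM

1593.8 RPM


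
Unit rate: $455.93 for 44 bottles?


Unit rate = total / quantity
= 455.93 / 44
= $10.36 per unit

$10.36 per unit


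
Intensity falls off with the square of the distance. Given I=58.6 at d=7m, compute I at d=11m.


I₁d₁² = I₂d₂²
I₂ = I₁ × (d₁/d₂)²
= 58.6 × (7/11)²
= 58.6 × 49/121
= 2871.4/121
≈ 23.7306

23.7306


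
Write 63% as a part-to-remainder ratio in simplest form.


63% means 63 parts out of 100; remainder = 37
Part : remainder = 63:37
GCD = 1
= 63:37

63:37


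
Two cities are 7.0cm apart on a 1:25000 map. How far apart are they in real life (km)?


Real distance = map distance × scale
= 7.0cm × 25000
= 175000 cm = 1750.0 m
= 1.750 km

1.750 km


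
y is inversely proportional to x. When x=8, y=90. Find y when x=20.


Inverse proportion: x × y = constant
k = 8 × 90 = 720
y₂ = k / 20 = 720 / 20
= 36.00

36.00


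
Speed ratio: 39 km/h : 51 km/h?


Ratio = 39:51
GCD = 3
Simplified = 13:17
Time ratio (same distance) = 17:13
Speed ratio = 13:17

13:17


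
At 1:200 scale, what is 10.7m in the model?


Model size = real / scale
= 10.7 / 200
= 0.0535 m

0.0535 m


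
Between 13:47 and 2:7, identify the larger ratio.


13/47 = 0.2766
2/7 = 0.2857
0.2766 < 0.2857, so 13:47 is less
= 2:7

2:7


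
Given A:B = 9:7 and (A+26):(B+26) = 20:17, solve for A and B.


Let A = 9k, B = 7k.
(9k + 26) / (7k + 26) = 20/17
Cross-multiply: 17(9k + 26) = 20(7k + 26)
153k + 442 = 140k + 520
153k - 140k = 520 - 442
13k = 78
k = 78/13 = 6
A = 9×6 = 54, B = 7×6 = 42
= A = 54, B = 42

A = 54, B = 42


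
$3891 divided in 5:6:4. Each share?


Total parts = 5 + 6 + 4 = 15
Part 1: 3891 × 5/15 = 1297.00
Part 2: 3891 × 6/15 = 1556.40
Part 3: 3891 × 4/15 = 1037.60
= Part 1: $1297.00, Part 2: $1556.40, Part 3: $1037.60

Part 1: $1297.00, Part 2: $1556.40, Part 3: $1037.60


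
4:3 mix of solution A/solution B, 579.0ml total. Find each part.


Total parts = 4 + 3 = 7
solution A: 579.0 × 4/7 = 330.9ml
solution B: 579.0 × 3/7 = 248.1ml
= 330.9ml and 248.1ml

330.9ml and 248.1ml


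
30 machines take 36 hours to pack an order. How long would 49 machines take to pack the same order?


Inverse proportion: x × y = constant
k = 30 × 36 = 1080
y₂ = k / 49 = 1080 / 49
= 22.04

22.04


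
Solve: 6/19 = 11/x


Cross multiply: 6 × x = 19 × 11
6x = 209
x = 209 / 6
= 34.83

34.83


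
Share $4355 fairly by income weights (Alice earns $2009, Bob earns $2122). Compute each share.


Total income = 2009 + 2122 = $4131
Alice: $4355 × 2009/4131 = $2117.94
Bob: $4355 × 2122/4131 = $2237.06
= Alice: $2117.94, Bob: $2237.06

Alice: $2117.94, Bob: $2237.06


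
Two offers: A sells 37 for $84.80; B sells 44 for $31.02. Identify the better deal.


Deal A: $84.80/37 = $2.2919/unit
Deal B: $31.02/44 = $0.7050/unit
B is cheaper per unit
= Deal B

Deal B


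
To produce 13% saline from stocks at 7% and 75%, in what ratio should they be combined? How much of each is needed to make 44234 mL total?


Let x parts of 7% mix with y parts of 75%.
7x + 75y = 13(x + y)
7x + 75y = 13x + 13y
x(7 - 13) = y(13 - 75)
x/y = (75 - 13)/(13 - 7) = 62/6
Simplify: 31:3
Total parts = 34; one part = 44234/34 = 1301.00 mL
7% solution: 31×1301.00 = 40331.00 mL
75% solution: 3×1301.00 = 3903.00 mL
= ratio 31:3; 40331.00 mL and 3903.00 mL

ratio 31:3; 40331.00 mL and 3903.00 mL


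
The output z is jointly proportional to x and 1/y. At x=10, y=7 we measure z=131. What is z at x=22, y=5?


z = k·x/y
Solve for k using the known point: k = z·y/x = 131×7/10 = 917/10 = 91.7000
Now evaluate at x=22, y=5:
z = k × 22 / 5 = (917 × 22) / (10 × 5) = 20174/50
= 403.4800

403.4800


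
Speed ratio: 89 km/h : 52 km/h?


Ratio = 89:52
GCD = 1
Simplified = 89:52
Time ratio (same distance) = 52:89
Speed ratio = 89:52

89:52


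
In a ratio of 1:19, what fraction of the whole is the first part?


Total parts = 1 + 19 = 20
First part: 1/20 = 1/20
= 1/20

1/20


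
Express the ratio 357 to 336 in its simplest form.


GCD(357, 336) = 21
357/21 : 336/21
= 17:16

17:16


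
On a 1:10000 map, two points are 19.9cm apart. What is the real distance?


Real distance = map distance × scale
= 19.9cm × 10000
= 199000 cm = 1990.0 m
= 1.990 km

1.990 km


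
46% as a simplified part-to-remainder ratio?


46% means 46 parts out of 100; remainder = 54
Part : remainder = 46:54
GCD = 2
= 23:27

23:27


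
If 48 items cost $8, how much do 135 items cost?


Direct proportion: y/x = constant
k = 8/48 ≈ 0.1667
y₂ = k × 135 = 8 × 135 / 48 = 1080/48
= 22.50

22.50


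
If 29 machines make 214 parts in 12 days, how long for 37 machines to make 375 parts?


Days ∝ work / workers, so d₂ = d₁ × (m₁/m₂) × (w₂/w₁)
Workers factor (inverse): 29/37 ≈ 0.7838
Work factor (direct): 375/214 ≈ 1.7523
d₂ = 12 × 29/37 × 375/214 = (12 × 29 × 375) / (37 × 214) = 130500/7918
≈ 16.48 days

16.48 days


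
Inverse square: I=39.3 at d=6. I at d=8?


I₁d₁² = I₂d₂²
I₂ = I₁ × (d₁/d₂)²
= 39.3 × (6/8)²
= 39.3 × 36/64
= 1414.8/64
≈ 22.1063

22.1063


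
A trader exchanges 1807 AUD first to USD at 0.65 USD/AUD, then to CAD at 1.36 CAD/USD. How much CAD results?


Step 1: 1807 AUD × 0.65 = 1174.55 USD
Step 2: 1174.55 USD × 1.36 = 1597.39 CAD
Implied rate AUD→CAD = 0.65 × 1.36 = 0.8840
= 1597.39 CAD

1597.39 CAD


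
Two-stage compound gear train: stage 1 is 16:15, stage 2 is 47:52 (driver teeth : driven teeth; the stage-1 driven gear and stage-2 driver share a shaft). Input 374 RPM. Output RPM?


Stage 1: RPM_B = RPM_A × t_A/t_B = 374 × 16/15 = 5984/15 ≈ 398.93
B and C share a shaft → RPM_C = RPM_B
Stage 2: RPM_D = RPM_C × t_C/t_D = RPM_A × (t_A×t_C)/(t_B×t_D)
Overall ratio = (16×47)/(15×52) = 752/780
RPM_D = 374 × 752/780 = 281248/780
≈ 360.57 RPM

360.57 RPM


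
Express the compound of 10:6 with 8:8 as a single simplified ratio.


Compound ratio = (10×8) : (6×8)
= 80:48
GCD = 16
= 5:3

5:3


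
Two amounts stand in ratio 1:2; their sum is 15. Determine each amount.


Let A = 1k, B = 2k.
1k + 2k = 15
3k = 15 → k = 15/3 = 5
A = 1×5 = 5, B = 2×5 = 10
= A = 5, B = 10

A = 5, B = 10


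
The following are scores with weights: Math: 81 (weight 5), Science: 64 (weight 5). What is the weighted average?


Numerator = 81×5 + 64×5
= 405 + 320
= 725
Total weight = 10
Weighted avg = 725/10
= 72.50

72.50


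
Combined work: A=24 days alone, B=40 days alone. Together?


Rate of A = 1/24 per day
Rate of B = 1/40 per day
Combined rate = 1/24 + 1/40 = 64/960 ≈ 0.0667 per day
Days = 1 / combined rate = 960/64
= 15.00 days

15.00 days


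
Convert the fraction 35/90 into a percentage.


Percentage = (part / whole) × 100
= (35 / 90) × 100
≈ 38.89%

38.89%


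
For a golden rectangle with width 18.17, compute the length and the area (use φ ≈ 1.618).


φ = (1 + √5) / 2 ≈ 1.618
Length = width × φ = 18.17 × 1.618 = 29.39906
≈ 29.40
Area = width × length = 18.17 × 29.39906 = 534.1809202 ≈ 534.18
= Length: 29.40, Area: 534.18

Length: 29.40, Area: 534.18


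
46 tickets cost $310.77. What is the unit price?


Unit rate = total / quantity
= 310.77 / 46
= $6.76 per unit

$6.76 per unit


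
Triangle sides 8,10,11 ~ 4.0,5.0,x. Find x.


Scale factor = 4.0/8 = 0.5
Missing side = 11 × 0.5
= 5.5

5.5


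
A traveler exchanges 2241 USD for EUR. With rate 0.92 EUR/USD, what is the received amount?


Amount × rate = 2241 × 0.92
= 2061.72 EUR

2061.72 EUR


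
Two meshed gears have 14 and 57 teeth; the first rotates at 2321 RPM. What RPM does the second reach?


Gear ratio = 14:57 = 14:57
RPM_B = RPM_A × (teeth_A / teeth_B)
= 2321 × (14/57)
= 570.1 RPM

570.1 RPM


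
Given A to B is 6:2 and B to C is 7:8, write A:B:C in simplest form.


Match B: multiply A:B by 7 → 42:14
Multiply B:C by 2 → 14:16
Combined: 42:14:16
GCD = 2
= 21:7:8

21:7:8


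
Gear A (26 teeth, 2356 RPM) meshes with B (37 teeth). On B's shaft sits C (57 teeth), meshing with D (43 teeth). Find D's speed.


Stage 1: RPM_B = RPM_A × t_A/t_B = 2356 × 26/37 = 61256/37 ≈ 1655.57
B and C share a shaft → RPM_C = RPM_B
Stage 2: RPM_D = RPM_C × t_C/t_D = RPM_A × (t_A×t_C)/(t_B×t_D)
Overall ratio = (26×57)/(37×43) = 1482/1591
RPM_D = 2356 × 1482/1591 = 3491592/1591
≈ 2194.59 RPM

2194.59 RPM


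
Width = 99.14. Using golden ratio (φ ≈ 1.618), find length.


φ = (1 + √5) / 2 ≈ 1.618
Length = width × φ = 99.14 × 1.618 = 160.40852
≈ 160.41

160.41


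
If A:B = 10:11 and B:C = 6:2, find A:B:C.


Match B: multiply A:B by 6 → 60:66
Multiply B:C by 11 → 66:22
Combined: 60:66:22
GCD = 2
= 30:33:11

30:33:11


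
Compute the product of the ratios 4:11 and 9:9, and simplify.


Compound ratio = (4×9) : (11×9)
= 36:99
GCD = 9
= 4:11

4:11


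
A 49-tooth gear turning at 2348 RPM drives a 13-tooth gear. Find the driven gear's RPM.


Gear ratio = 49:13 = 49:13
RPM_B = RPM_A × (teeth_A / teeth_B)
= 2348 × (49/13)
= 8850.2 RPM

8850.2 RPM


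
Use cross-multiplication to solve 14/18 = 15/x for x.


Cross multiply: 14 × x = 18 × 15
14x = 270
x = 270 / 14
= 19.29

19.29


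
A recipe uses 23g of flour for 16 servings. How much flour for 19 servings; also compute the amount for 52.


Direct proportion: y/x = constant
k = 23/16 = 1.4375
y at x=19: k × 19 = 23 × 19 / 16 = 437/16 ≈ 27.31
y at x=52: k × 52 = 23 × 52 / 16 = 1196/16 = 74.75
= 27.31 and 74.75

27.31 and 74.75


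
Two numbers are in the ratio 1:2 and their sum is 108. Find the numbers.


Let A = 1k, B = 2k.
1k + 2k = 108
3k = 108 → k = 108/3 = 36
A = 1×36 = 36, B = 2×36 = 72
= A = 36, B = 72

A = 36, B = 72


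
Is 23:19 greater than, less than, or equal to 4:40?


23/19 = 1.2105
4/40 = 0.1000
1.2105 > 0.1000, so 23:19 is greater
= greater than

greater than


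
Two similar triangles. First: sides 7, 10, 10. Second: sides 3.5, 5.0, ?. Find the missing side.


Scale factor = 3.5/7 = 0.5
Missing side = 10 × 0.5
= 5.0

5.0


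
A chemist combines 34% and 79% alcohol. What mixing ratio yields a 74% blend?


Let x parts of 34% mix with y parts of 79%.
34x + 79y = 74(x + y)
34x + 79y = 74x + 74y
x(34 - 74) = y(74 - 79)
x/y = (79 - 74)/(74 - 34) = 5/40
Simplify: 1:8
= 1:8

1:8


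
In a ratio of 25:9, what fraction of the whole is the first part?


Total parts = 25 + 9 = 34
First part: 25/34 = 25/34
= 25/34

25/34


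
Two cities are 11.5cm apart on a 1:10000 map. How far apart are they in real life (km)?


Real distance = map distance × scale
= 11.5cm × 10000
= 115000 cm = 1150.0 m
= 1.150 km

1.150 km


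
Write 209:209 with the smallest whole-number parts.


GCD(209, 209) = 209
209/209 : 209/209
= 1:1

1:1


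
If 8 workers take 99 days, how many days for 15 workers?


Inverse proportion: x × y = constant
k = 8 × 99 = 792
y₂ = k / 15 = 792 / 15
= 52.80

52.80


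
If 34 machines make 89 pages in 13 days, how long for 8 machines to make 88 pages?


Days ∝ work / workers, so d₂ = d₁ × (m₁/m₂) × (w₂/w₁)
Workers factor (inverse): 34/8 = 4.2500
Work factor (direct): 88/89 ≈ 0.9888
d₂ = 13 × 34/8 × 88/89 = (13 × 34 × 88) / (8 × 89) = 38896/712
≈ 54.63 days

54.63 days
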